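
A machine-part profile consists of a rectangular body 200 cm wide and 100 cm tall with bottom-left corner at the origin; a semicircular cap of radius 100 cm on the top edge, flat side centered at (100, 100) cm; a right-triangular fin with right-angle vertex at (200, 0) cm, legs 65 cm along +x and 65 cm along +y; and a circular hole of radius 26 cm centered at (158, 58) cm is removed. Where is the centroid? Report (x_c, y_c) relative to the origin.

x_c = 103.75 cm, y_c = 88.53 cm

Part | A | x̄ᵢ | ȳᵢ | A·x̄ᵢ | A·ȳᵢ
rectangular body | 20000.00 | 100.00 | 50.00 | 2000000.00 | 1000000.00
semicircular top | 15707.96 | 100.00 | 142.44 | 1570796.33 | 2237462.99
triangular fin | 2112.50 | 221.67 | 21.67 | 468270.83 | 45770.83
hole | -2123.72 | 158.00 | 58.00 | -335547.23 | -123175.56
Σ | 35696.75 |  |  | 3703519.93 | 3160058.26
x_c = 3703519.93 / 35696.75 = 103.75 cm
y_c = 3160058.26 / 35696.75 = 88.53 cm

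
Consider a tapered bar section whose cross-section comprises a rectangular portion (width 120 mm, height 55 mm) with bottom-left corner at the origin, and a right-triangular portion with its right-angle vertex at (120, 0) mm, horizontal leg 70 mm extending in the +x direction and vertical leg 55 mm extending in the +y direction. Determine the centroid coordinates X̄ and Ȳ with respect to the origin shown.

rectangular portion: A = 120 × 55 = 6600.00, centroid at (60.00, 27.50).
triangular portion: A = ½·70·55 = 1925.00, centroid at (143.33, 18.33).
ΣA = 8525.00 mm²
ΣAX̄ = (6600.00)(60.00) + (1925.00)(143.33) = 671916.67 mm³
ΣAȲ = (6600.00)(27.50) + (1925.00)(18.33) = 216791.67 mm³
X̄ = 671916.67 / 8525.00 = 78.82 mm
Ȳ = 216791.67 / 8525.00 = 25.43 mm

X̄ = 78.82 mm, Ȳ = 25.43 mm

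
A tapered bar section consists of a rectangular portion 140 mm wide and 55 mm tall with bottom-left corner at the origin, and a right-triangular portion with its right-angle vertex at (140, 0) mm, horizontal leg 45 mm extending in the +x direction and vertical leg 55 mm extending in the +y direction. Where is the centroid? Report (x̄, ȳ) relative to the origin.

rectangular portion: A = 140 × 55 = 7700.00, centroid at (70.00, 27.50).
triangular portion: A = ½·45·55 = 1237.50, centroid at (155.00, 18.33).
ΣA = 8937.50 mm², ΣAx̄ = 730812.50 mm³, ΣAȳ = 234437.50 mm³.
x̄ = 730812.50/8937.50 = 81.77 mm; ȳ = 234437.50/8937.50 = 26.23 mm.

x̄ = 81.77 mm, ȳ = 26.23 mm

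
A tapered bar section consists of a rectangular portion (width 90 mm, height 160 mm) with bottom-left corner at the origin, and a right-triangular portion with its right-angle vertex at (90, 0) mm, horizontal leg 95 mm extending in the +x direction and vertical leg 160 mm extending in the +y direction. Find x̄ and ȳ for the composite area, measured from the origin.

Part | A | x̄ᵢ | ȳᵢ | A·x̄ᵢ | A·ȳᵢ
rectangular portion | 14400.00 | 45.00 | 80.00 | 648000.00 | 1152000.00
triangular portion | 7600.00 | 121.67 | 53.33 | 924666.67 | 405333.33
Σ | 22000.00 |  |  | 1572666.67 | 1557333.33
x̄ = 1572666.67 / 22000.00 = 71.48 mm
ȳ = 1557333.33 / 22000.00 = 70.79 mm

x̄ = 71.48 mm, ȳ = 70.79 mm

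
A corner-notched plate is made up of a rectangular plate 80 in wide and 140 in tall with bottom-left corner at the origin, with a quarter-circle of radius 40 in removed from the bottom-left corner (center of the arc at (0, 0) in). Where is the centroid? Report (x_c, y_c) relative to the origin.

x_c = 42.91 in, y_c = 76.70 in

plate: A = 80 × 140 = 11200.00, centroid at (40.00, 70.00).
removed quarter-circle: A = −¼π·40² = -1256.64, centroid at (16.98, 16.98).
ΣA = 9943.36 in², ΣAx_c = 426666.67 in³, ΣAy_c = 762666.67 in³.
x_c = 426666.67/9943.36 = 42.91 in; y_c = 762666.67/9943.36 = 76.70 in.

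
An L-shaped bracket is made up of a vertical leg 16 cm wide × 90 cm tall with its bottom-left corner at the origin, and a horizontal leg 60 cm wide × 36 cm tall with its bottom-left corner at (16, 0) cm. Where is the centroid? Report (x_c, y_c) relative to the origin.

x_c = 30.80 cm, y_c = 28.80 cm

Part | A | x̄ᵢ | ȳᵢ | A·x̄ᵢ | A·ȳᵢ
vertical leg | 1440.00 | 8.00 | 45.00 | 11520.00 | 64800.00
horizontal leg | 2160.00 | 46.00 | 18.00 | 99360.00 | 38880.00
Σ | 3600.00 |  |  | 110880.00 | 103680.00
x_c = 110880.00 / 3600.00 = 30.80 cm
y_c = 103680.00 / 3600.00 = 28.80 cm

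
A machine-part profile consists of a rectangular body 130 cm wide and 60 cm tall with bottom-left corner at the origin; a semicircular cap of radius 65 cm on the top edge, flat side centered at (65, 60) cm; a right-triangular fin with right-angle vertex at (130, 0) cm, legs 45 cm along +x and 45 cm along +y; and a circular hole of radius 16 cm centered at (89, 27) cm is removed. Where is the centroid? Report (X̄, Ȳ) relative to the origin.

X̄ = 69.21 cm, Ȳ = 55.22 cm

rectangular body: A = 130 × 60 = 7800.00, centroid at (65.00, 30.00).
semicircular top: A = ½π·65² = 6636.61, centroid at (65.00, 87.59).
triangular fin: A = ½·45·45 = 1012.50, centroid at (145.00, 15.00).
hole: A = −π·16² = -804.25, centroid at (89.00, 27.00).
ΣA = 14644.87 cm², ΣAX̄ = 1013614.39 cm³, ΣAȲ = 808753.01 cm³.
X̄ = 1013614.39/14644.87 = 69.21 cm; Ȳ = 808753.01/14644.87 = 55.22 cm.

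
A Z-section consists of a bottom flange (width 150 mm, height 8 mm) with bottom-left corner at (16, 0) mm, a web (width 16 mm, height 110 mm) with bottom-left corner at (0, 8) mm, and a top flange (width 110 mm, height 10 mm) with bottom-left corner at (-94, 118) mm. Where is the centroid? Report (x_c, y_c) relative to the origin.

Part | A | x̄ᵢ | ȳᵢ | A·x̄ᵢ | A·ȳᵢ
bottom flange | 1200.00 | 91.00 | 4.00 | 109200.00 | 4800.00
web | 1760.00 | 8.00 | 63.00 | 14080.00 | 110880.00
top flange | 1100.00 | -39.00 | 123.00 | -42900.00 | 135300.00
Σ | 4060.00 |  |  | 80380.00 | 250980.00
x_c = 80380.00 / 4060.00 = 19.80 mm
y_c = 250980.00 / 4060.00 = 61.82 mm

x_c = 19.80 mm, y_c = 61.82 mm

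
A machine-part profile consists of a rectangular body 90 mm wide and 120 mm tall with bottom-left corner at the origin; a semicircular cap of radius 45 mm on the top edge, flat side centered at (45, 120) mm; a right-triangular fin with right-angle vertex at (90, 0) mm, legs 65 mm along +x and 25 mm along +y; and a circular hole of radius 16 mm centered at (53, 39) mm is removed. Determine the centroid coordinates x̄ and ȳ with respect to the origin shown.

Part | A | x̄ᵢ | ȳᵢ | A·x̄ᵢ | A·ȳᵢ
rectangular body | 10800.00 | 45.00 | 60.00 | 486000.00 | 648000.00
semicircular top | 3180.86 | 45.00 | 139.10 | 143138.82 | 442453.51
triangular fin | 812.50 | 111.67 | 8.33 | 90729.17 | 6770.83
hole | -804.25 | 53.00 | 39.00 | -42625.13 | -31365.66
Σ | 13989.11 |  |  | 677242.85 | 1065858.68
x̄ = 677242.85 / 13989.11 = 48.41 mm
ȳ = 1065858.68 / 13989.11 = 76.19 mm

x̄ = 48.41 mm, ȳ = 76.19 mm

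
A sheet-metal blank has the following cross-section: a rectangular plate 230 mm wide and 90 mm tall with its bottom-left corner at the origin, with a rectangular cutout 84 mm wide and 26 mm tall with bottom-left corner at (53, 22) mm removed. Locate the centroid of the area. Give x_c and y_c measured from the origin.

Part | A | x̄ᵢ | ȳᵢ | A·x̄ᵢ | A·ȳᵢ
plate | 20700.00 | 115.00 | 45.00 | 2380500.00 | 931500.00
hole | -2184.00 | 95.00 | 35.00 | -207480.00 | -76440.00
Σ | 18516.00 |  |  | 2173020.00 | 855060.00
x_c = 2173020.00 / 18516.00 = 117.36 mm
y_c = 855060.00 / 18516.00 = 46.18 mm

x_c = 117.36 mm, y_c = 46.18 mm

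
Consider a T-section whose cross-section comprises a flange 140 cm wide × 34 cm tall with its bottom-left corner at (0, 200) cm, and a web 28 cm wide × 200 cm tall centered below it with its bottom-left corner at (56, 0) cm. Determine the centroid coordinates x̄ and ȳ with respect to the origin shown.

x̄ = 70.00 cm, ȳ = 153.76 cm

Part | A | x̄ᵢ | ȳᵢ | A·x̄ᵢ | A·ȳᵢ
web | 5600.00 | 70.00 | 100.00 | 392000.00 | 560000.00
flange | 4760.00 | 70.00 | 217.00 | 333200.00 | 1032920.00
Σ | 10360.00 |  |  | 725200.00 | 1592920.00
x̄ = 725200.00 / 10360.00 = 70.00 cm
ȳ = 1592920.00 / 10360.00 = 153.76 cm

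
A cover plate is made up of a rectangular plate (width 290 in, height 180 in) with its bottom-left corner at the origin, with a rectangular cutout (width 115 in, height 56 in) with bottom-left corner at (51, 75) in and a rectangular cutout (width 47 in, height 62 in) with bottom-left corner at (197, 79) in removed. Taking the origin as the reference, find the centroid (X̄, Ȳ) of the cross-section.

plate: A = 290 × 180 = 52200.00, centroid at (145.00, 90.00).
hole 1: A = −(115 × 56) = -6440.00, centroid at (108.50, 103.00).
hole 2: A = −(47 × 62) = -2914.00, centroid at (220.50, 110.00).
ΣA = 42846.00 in²
ΣAX̄ = (52200.00)(145.00) + (-6440.00)(108.50) + (-2914.00)(220.50) = 6227723.00 in³
ΣAȲ = (52200.00)(90.00) + (-6440.00)(103.00) + (-2914.00)(110.00) = 3714140.00 in³
X̄ = 6227723.00 / 42846.00 = 145.35 in
Ȳ = 3714140.00 / 42846.00 = 86.69 in

X̄ = 145.35 in, Ȳ = 86.69 in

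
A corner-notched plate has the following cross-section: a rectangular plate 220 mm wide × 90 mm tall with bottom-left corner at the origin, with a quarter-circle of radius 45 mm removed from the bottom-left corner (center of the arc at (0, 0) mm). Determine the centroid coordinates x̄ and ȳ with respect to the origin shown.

Part | A | x̄ᵢ | ȳᵢ | A·x̄ᵢ | A·ȳᵢ
plate | 19800.00 | 110.00 | 45.00 | 2178000.00 | 891000.00
removed quarter-circle | -1590.43 | 19.10 | 19.10 | -30375.00 | -30375.00
Σ | 18209.57 |  |  | 2147625.00 | 860625.00
x̄ = 2147625.00 / 18209.57 = 117.94 mm
ȳ = 860625.00 / 18209.57 = 47.26 mm

x̄ = 117.94 mm, ȳ = 47.26 mm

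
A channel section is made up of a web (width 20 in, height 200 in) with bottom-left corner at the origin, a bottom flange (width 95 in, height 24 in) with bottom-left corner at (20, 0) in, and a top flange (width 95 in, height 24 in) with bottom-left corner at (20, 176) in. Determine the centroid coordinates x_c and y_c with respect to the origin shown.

Part | A | x̄ᵢ | ȳᵢ | A·x̄ᵢ | A·ȳᵢ
web | 4000.00 | 10.00 | 100.00 | 40000.00 | 400000.00
bottom flange | 2280.00 | 67.50 | 12.00 | 153900.00 | 27360.00
top flange | 2280.00 | 67.50 | 188.00 | 153900.00 | 428640.00
Σ | 8560.00 |  |  | 347800.00 | 856000.00
x_c = 347800.00 / 8560.00 = 40.63 in
y_c = 856000.00 / 8560.00 = 100.00 in

x_c = 40.63 in, y_c = 100.00 in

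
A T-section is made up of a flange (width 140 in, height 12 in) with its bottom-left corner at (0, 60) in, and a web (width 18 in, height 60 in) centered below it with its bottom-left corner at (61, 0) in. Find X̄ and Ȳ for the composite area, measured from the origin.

Part | A | x̄ᵢ | ȳᵢ | A·x̄ᵢ | A·ȳᵢ
web | 1080.00 | 70.00 | 30.00 | 75600.00 | 32400.00
flange | 1680.00 | 70.00 | 66.00 | 117600.00 | 110880.00
Σ | 2760.00 |  |  | 193200.00 | 143280.00
X̄ = 193200.00 / 2760.00 = 70.00 in
Ȳ = 143280.00 / 2760.00 = 51.91 in

X̄ = 70.00 in, Ȳ = 51.91 in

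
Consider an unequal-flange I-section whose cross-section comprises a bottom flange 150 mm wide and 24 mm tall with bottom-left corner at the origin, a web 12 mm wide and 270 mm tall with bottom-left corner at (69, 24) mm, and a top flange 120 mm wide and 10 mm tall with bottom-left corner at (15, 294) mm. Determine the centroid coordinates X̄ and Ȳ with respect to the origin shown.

Part | A | x̄ᵢ | ȳᵢ | A·x̄ᵢ | A·ȳᵢ
bottom flange | 3600.00 | 75.00 | 12.00 | 270000.00 | 43200.00
web | 3240.00 | 75.00 | 159.00 | 243000.00 | 515160.00
top flange | 1200.00 | 75.00 | 299.00 | 90000.00 | 358800.00
Σ | 8040.00 |  |  | 603000.00 | 917160.00
X̄ = 603000.00 / 8040.00 = 75.00 mm
Ȳ = 917160.00 / 8040.00 = 114.07 mm

X̄ = 75.00 mm, Ȳ = 114.07 mm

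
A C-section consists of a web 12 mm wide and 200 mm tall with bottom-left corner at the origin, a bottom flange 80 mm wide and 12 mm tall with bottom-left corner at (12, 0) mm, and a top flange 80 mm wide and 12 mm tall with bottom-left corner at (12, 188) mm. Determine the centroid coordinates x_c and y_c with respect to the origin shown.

web: A = 12 × 200 = 2400.00, centroid at (6.00, 100.00).
bottom flange: A = 80 × 12 = 960.00, centroid at (52.00, 6.00).
top flange: A = 80 × 12 = 960.00, centroid at (52.00, 194.00).
ΣA = 4320.00 mm²
ΣAx_c = (2400.00)(6.00) + (960.00)(52.00) + (960.00)(52.00) = 114240.00 mm³
ΣAy_c = (2400.00)(100.00) + (960.00)(6.00) + (960.00)(194.00) = 432000.00 mm³
x_c = 114240.00 / 4320.00 = 26.44 mm
y_c = 432000.00 / 4320.00 = 100.00 mm

x_c = 26.44 mm, y_c = 100.00 mm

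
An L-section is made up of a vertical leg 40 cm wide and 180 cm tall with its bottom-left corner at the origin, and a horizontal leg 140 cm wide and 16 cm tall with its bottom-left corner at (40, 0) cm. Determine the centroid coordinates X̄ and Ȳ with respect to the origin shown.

vertical leg: A = 40 × 180 = 7200.00, centroid at (20.00, 90.00).
horizontal leg: A = 140 × 16 = 2240.00, centroid at (110.00, 8.00).
ΣA = 9440.00 cm²
ΣAX̄ = (7200.00)(20.00) + (2240.00)(110.00) = 390400.00 cm³
ΣAȲ = (7200.00)(90.00) + (2240.00)(8.00) = 665920.00 cm³
X̄ = 390400.00 / 9440.00 = 41.36 cm
Ȳ = 665920.00 / 9440.00 = 70.54 cm

X̄ = 41.36 cm, Ȳ = 70.54 cm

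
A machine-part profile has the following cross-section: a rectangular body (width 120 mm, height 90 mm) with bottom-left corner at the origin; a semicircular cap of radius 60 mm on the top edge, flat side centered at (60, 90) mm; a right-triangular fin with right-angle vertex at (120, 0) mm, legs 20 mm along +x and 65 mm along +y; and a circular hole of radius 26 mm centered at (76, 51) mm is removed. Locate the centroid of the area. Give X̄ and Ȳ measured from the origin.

X̄ = 60.62 mm, Ȳ = 69.74 mm

rectangular body: A = 120 × 90 = 10800.00, centroid at (60.00, 45.00).
semicircular top: A = ½π·60² = 5654.87, centroid at (60.00, 115.46).
triangular fin: A = ½·20·65 = 650.00, centroid at (126.67, 21.67).
hole: A = −π·26² = -2123.72, centroid at (76.00, 51.00).
ΣA = 14981.15 mm²
ΣAX̄ = (10800.00)(60.00) + (5654.87)(60.00) + (650.00)(126.67) + (-2123.72)(76.00) = 908222.88 mm³
ΣAȲ = (10800.00)(45.00) + (5654.87)(115.46) + (650.00)(21.67) + (-2123.72)(51.00) = 1044711.79 mm³
X̄ = 908222.88 / 14981.15 = 60.62 mm
Ȳ = 1044711.79 / 14981.15 = 69.74 mm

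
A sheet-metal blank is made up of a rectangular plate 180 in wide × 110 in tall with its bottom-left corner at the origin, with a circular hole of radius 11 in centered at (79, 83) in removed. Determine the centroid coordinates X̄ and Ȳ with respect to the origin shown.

X̄ = 90.22 in, Ȳ = 54.45 in

Part | A | x̄ᵢ | ȳᵢ | A·x̄ᵢ | A·ȳᵢ
plate | 19800.00 | 90.00 | 55.00 | 1782000.00 | 1089000.00
hole | -380.13 | 79.00 | 83.00 | -30030.48 | -31551.02
Σ | 19419.87 |  |  | 1751969.52 | 1057448.98
X̄ = 1751969.52 / 19419.87 = 90.22 in
Ȳ = 1057448.98 / 19419.87 = 54.45 in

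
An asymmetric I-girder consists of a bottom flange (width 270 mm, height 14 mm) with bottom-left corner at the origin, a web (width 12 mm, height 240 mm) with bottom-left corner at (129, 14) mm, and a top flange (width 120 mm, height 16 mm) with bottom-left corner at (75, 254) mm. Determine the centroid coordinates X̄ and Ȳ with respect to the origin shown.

bottom flange: A = 270 × 14 = 3780.00, centroid at (135.00, 7.00).
web: A = 12 × 240 = 2880.00, centroid at (135.00, 134.00).
top flange: A = 120 × 16 = 1920.00, centroid at (135.00, 262.00).
ΣA = 8580.00 mm²
ΣAX̄ = (3780.00)(135.00) + (2880.00)(135.00) + (1920.00)(135.00) = 1158300.00 mm³
ΣAȲ = (3780.00)(7.00) + (2880.00)(134.00) + (1920.00)(262.00) = 915420.00 mm³
X̄ = 1158300.00 / 8580.00 = 135.00 mm
Ȳ = 915420.00 / 8580.00 = 106.69 mm

X̄ = 135.00 mm, Ȳ = 106.69 mm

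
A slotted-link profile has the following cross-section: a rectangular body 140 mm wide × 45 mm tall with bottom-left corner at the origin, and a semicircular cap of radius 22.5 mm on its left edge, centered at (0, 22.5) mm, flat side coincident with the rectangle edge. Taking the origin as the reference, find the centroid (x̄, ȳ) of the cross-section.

Part | A | x̄ᵢ | ȳᵢ | A·x̄ᵢ | A·ȳᵢ
rectangular body | 6300.00 | 70.00 | 22.50 | 441000.00 | 141750.00
semicircular end | 795.22 | -9.55 | 22.50 | -7593.75 | 17892.35
Σ | 7095.22 |  |  | 433406.25 | 159642.35
x̄ = 433406.25 / 7095.22 = 61.08 mm
ȳ = 159642.35 / 7095.22 = 22.50 mm

x̄ = 61.08 mm, ȳ = 22.50 mm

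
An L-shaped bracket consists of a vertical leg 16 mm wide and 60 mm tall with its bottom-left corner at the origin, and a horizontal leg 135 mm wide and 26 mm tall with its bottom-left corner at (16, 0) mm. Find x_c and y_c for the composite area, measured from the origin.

Part | A | x̄ᵢ | ȳᵢ | A·x̄ᵢ | A·ȳᵢ
vertical leg | 960.00 | 8.00 | 30.00 | 7680.00 | 28800.00
horizontal leg | 3510.00 | 83.50 | 13.00 | 293085.00 | 45630.00
Σ | 4470.00 |  |  | 300765.00 | 74430.00
x_c = 300765.00 / 4470.00 = 67.29 mm
y_c = 74430.00 / 4470.00 = 16.65 mm

x_c = 67.29 mm, y_c = 16.65 mm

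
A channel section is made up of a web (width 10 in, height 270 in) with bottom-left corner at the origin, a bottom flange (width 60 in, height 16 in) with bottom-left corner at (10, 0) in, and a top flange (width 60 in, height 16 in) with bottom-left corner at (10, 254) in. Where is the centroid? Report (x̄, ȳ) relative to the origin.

x̄ = 19.55 in, ȳ = 135.00 in

Part | A | x̄ᵢ | ȳᵢ | A·x̄ᵢ | A·ȳᵢ
web | 2700.00 | 5.00 | 135.00 | 13500.00 | 364500.00
bottom flange | 960.00 | 40.00 | 8.00 | 38400.00 | 7680.00
top flange | 960.00 | 40.00 | 262.00 | 38400.00 | 251520.00
Σ | 4620.00 |  |  | 90300.00 | 623700.00
x̄ = 90300.00 / 4620.00 = 19.55 in
ȳ = 623700.00 / 4620.00 = 135.00 in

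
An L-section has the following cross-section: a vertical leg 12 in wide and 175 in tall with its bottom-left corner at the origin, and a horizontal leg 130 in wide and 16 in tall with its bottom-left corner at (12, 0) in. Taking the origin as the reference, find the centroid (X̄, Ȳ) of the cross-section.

X̄ = 41.33 in, Ȳ = 47.94 in

Part | A | x̄ᵢ | ȳᵢ | A·x̄ᵢ | A·ȳᵢ
vertical leg | 2100.00 | 6.00 | 87.50 | 12600.00 | 183750.00
horizontal leg | 2080.00 | 77.00 | 8.00 | 160160.00 | 16640.00
Σ | 4180.00 |  |  | 172760.00 | 200390.00
X̄ = 172760.00 / 4180.00 = 41.33 in
Ȳ = 200390.00 / 4180.00 = 47.94 in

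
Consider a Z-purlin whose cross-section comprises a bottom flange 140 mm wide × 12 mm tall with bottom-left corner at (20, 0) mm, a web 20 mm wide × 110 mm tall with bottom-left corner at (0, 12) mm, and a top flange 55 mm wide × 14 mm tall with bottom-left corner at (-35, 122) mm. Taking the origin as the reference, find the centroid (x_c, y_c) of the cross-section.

bottom flange: A = 140 × 12 = 1680.00, centroid at (90.00, 6.00).
web: A = 20 × 110 = 2200.00, centroid at (10.00, 67.00).
top flange: A = 55 × 14 = 770.00, centroid at (-7.50, 129.00).
ΣA = 4650.00 mm²
ΣAx_c = (1680.00)(90.00) + (2200.00)(10.00) + (770.00)(-7.50) = 167425.00 mm³
ΣAy_c = (1680.00)(6.00) + (2200.00)(67.00) + (770.00)(129.00) = 256810.00 mm³
x_c = 167425.00 / 4650.00 = 36.01 mm
y_c = 256810.00 / 4650.00 = 55.23 mm

x_c = 36.01 mm, y_c = 55.23 mm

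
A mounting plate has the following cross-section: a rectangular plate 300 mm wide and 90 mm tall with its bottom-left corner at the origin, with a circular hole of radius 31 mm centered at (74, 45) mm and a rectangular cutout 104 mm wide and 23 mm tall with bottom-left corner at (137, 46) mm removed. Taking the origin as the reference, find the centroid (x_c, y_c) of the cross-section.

plate: A = 300 × 90 = 27000.00, centroid at (150.00, 45.00).
hole 1: A = −π·31² = -3019.07, centroid at (74.00, 45.00).
hole 2: A = −(104 × 23) = -2392.00, centroid at (189.00, 57.50).
ΣA = 21588.93 mm², ΣAx_c = 3374500.78 mm³, ΣAy_c = 941601.83 mm³.
x_c = 3374500.78/21588.93 = 156.31 mm; y_c = 941601.83/21588.93 = 43.62 mm.

x_c = 156.31 mm, y_c = 43.62 mm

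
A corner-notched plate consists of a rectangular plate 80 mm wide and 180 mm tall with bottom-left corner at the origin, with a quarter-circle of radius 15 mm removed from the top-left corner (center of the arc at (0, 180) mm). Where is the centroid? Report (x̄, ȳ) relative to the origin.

plate: A = 80 × 180 = 14400.00, centroid at (40.00, 90.00).
removed quarter-circle: A = −¼π·15² = -176.71, centroid at (6.37, 173.63).
ΣA = 14223.29 mm²
ΣAx̄ = (14400.00)(40.00) + (-176.71)(6.37) = 574875.00 mm³
ΣAȳ = (14400.00)(90.00) + (-176.71)(173.63) = 1265316.37 mm³
x̄ = 574875.00 / 14223.29 = 40.42 mm
ȳ = 1265316.37 / 14223.29 = 88.96 mm

x̄ = 40.42 mm, ȳ = 88.96 mm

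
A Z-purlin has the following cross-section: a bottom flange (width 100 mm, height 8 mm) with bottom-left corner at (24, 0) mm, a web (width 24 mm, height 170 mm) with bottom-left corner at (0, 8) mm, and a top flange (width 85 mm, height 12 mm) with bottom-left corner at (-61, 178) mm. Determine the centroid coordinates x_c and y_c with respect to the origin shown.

x_c = 15.13 mm, y_c = 96.66 mm

bottom flange: A = 100 × 8 = 800.00, centroid at (74.00, 4.00).
web: A = 24 × 170 = 4080.00, centroid at (12.00, 93.00).
top flange: A = 85 × 12 = 1020.00, centroid at (-18.50, 184.00).
ΣA = 5900.00 mm², ΣAx_c = 89290.00 mm³, ΣAy_c = 570320.00 mm³.
x_c = 89290.00/5900.00 = 15.13 mm; y_c = 570320.00/5900.00 = 96.66 mm.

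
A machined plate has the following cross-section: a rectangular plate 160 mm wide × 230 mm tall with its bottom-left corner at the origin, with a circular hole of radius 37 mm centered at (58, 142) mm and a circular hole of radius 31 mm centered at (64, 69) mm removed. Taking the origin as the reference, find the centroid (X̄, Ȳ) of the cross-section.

X̄ = 84.85 mm, Ȳ = 115.77 mm

plate: A = 160 × 230 = 36800.00, centroid at (80.00, 115.00).
hole 1: A = −π·37² = -4300.84, centroid at (58.00, 142.00).
hole 2: A = −π·31² = -3019.07, centroid at (64.00, 69.00).
ΣA = 29480.09 mm², ΣAX̄ = 2501330.75 mm³, ΣAȲ = 3412964.80 mm³.
X̄ = 2501330.75/29480.09 = 84.85 mm; Ȳ = 3412964.80/29480.09 = 115.77 mm.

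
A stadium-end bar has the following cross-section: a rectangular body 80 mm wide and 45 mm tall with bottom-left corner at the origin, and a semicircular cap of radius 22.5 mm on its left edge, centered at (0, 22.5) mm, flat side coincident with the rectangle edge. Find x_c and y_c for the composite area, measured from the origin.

Part | A | x̄ᵢ | ȳᵢ | A·x̄ᵢ | A·ȳᵢ
rectangular body | 3600.00 | 40.00 | 22.50 | 144000.00 | 81000.00
semicircular end | 795.22 | -9.55 | 22.50 | -7593.75 | 17892.35
Σ | 4395.22 |  |  | 136406.25 | 98892.35
x_c = 136406.25 / 4395.22 = 31.04 mm
y_c = 98892.35 / 4395.22 = 22.50 mm

x_c = 31.04 mm, y_c = 22.50 mm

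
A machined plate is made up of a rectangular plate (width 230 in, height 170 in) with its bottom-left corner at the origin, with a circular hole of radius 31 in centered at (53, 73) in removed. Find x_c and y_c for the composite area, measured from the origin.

x_c = 120.19 in, y_c = 86.00 in

plate: A = 230 × 170 = 39100.00, centroid at (115.00, 85.00).
hole: A = −π·31² = -3019.07, centroid at (53.00, 73.00).
ΣA = 36080.93 in², ΣAx_c = 4336489.26 in³, ΣAy_c = 3103107.85 in³.
x_c = 4336489.26/36080.93 = 120.19 in; y_c = 3103107.85/36080.93 = 86.00 in.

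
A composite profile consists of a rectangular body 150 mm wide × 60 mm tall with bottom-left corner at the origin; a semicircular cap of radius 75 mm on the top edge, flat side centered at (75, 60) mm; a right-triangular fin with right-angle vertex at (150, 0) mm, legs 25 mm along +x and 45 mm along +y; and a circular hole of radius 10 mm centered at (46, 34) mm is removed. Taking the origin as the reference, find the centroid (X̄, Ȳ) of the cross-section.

rectangular body: A = 150 × 60 = 9000.00, centroid at (75.00, 30.00).
semicircular top: A = ½π·75² = 8835.73, centroid at (75.00, 91.83).
triangular fin: A = ½·25·45 = 562.50, centroid at (158.33, 15.00).
hole: A = −π·10² = -314.16, centroid at (46.00, 34.00).
ΣA = 18084.07 mm²
ΣAX̄ = (9000.00)(75.00) + (8835.73)(75.00) + (562.50)(158.33) + (-314.16)(46.00) = 1412290.87 mm³
ΣAȲ = (9000.00)(30.00) + (8835.73)(91.83) + (562.50)(15.00) + (-314.16)(34.00) = 1079149.85 mm³
X̄ = 1412290.87 / 18084.07 = 78.10 mm
Ȳ = 1079149.85 / 18084.07 = 59.67 mm

X̄ = 78.10 mm, Ȳ = 59.67 mm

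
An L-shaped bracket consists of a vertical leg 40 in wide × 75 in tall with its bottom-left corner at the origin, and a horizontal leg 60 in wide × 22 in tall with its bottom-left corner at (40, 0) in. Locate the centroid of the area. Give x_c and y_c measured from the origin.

x_c = 35.28 in, y_c = 29.40 in

vertical leg: A = 40 × 75 = 3000.00, centroid at (20.00, 37.50).
horizontal leg: A = 60 × 22 = 1320.00, centroid at (70.00, 11.00).
ΣA = 4320.00 in², ΣAx_c = 152400.00 in³, ΣAy_c = 127020.00 in³.
x_c = 152400.00/4320.00 = 35.28 in; y_c = 127020.00/4320.00 = 29.40 in.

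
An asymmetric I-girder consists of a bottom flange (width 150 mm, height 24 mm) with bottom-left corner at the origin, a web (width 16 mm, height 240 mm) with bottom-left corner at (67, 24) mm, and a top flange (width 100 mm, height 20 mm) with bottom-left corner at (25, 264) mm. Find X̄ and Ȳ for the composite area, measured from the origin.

X̄ = 75.00 mm, Ȳ = 121.20 mm

Part | A | x̄ᵢ | ȳᵢ | A·x̄ᵢ | A·ȳᵢ
bottom flange | 3600.00 | 75.00 | 12.00 | 270000.00 | 43200.00
web | 3840.00 | 75.00 | 144.00 | 288000.00 | 552960.00
top flange | 2000.00 | 75.00 | 274.00 | 150000.00 | 548000.00
Σ | 9440.00 |  |  | 708000.00 | 1144160.00
X̄ = 708000.00 / 9440.00 = 75.00 mm
Ȳ = 1144160.00 / 9440.00 = 121.20 mm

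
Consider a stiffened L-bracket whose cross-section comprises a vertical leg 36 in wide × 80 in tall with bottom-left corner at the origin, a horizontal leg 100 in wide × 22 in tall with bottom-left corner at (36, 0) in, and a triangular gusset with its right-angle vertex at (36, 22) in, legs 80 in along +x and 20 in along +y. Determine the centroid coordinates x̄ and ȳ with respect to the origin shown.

vertical leg: A = 36 × 80 = 2880.00, centroid at (18.00, 40.00).
horizontal leg: A = 100 × 22 = 2200.00, centroid at (86.00, 11.00).
gusset: A = ½·80·20 = 800.00, centroid at (62.67, 28.67).
ΣA = 5880.00 in²
ΣAx̄ = (2880.00)(18.00) + (2200.00)(86.00) + (800.00)(62.67) = 291173.33 in³
ΣAȳ = (2880.00)(40.00) + (2200.00)(11.00) + (800.00)(28.67) = 162333.33 in³
x̄ = 291173.33 / 5880.00 = 49.52 in
ȳ = 162333.33 / 5880.00 = 27.61 in

x̄ = 49.52 in, ȳ = 27.61 in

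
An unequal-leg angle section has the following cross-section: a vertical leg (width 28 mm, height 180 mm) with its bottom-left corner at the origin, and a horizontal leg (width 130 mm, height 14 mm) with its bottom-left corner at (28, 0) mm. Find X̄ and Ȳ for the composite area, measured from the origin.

vertical leg: A = 28 × 180 = 5040.00, centroid at (14.00, 90.00).
horizontal leg: A = 130 × 14 = 1820.00, centroid at (93.00, 7.00).
ΣA = 6860.00 mm², ΣAX̄ = 239820.00 mm³, ΣAȲ = 466340.00 mm³.
X̄ = 239820.00/6860.00 = 34.96 mm; Ȳ = 466340.00/6860.00 = 67.98 mm.

X̄ = 34.96 mm, Ȳ = 67.98 mm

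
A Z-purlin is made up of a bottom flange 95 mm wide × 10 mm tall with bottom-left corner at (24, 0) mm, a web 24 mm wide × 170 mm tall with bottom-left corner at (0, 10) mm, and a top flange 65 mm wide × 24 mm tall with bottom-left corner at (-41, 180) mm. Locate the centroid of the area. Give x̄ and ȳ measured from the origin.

Part | A | x̄ᵢ | ȳᵢ | A·x̄ᵢ | A·ȳᵢ
bottom flange | 950.00 | 71.50 | 5.00 | 67925.00 | 4750.00
web | 4080.00 | 12.00 | 95.00 | 48960.00 | 387600.00
top flange | 1560.00 | -8.50 | 192.00 | -13260.00 | 299520.00
Σ | 6590.00 |  |  | 103625.00 | 691870.00
x̄ = 103625.00 / 6590.00 = 15.72 mm
ȳ = 691870.00 / 6590.00 = 104.99 mm

x̄ = 15.72 mm, ȳ = 104.99 mm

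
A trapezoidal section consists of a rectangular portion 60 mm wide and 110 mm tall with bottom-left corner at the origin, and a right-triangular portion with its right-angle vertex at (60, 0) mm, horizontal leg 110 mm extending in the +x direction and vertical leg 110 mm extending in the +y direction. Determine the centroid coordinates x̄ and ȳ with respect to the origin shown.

x̄ = 61.88 mm, ȳ = 46.23 mm

Part | A | x̄ᵢ | ȳᵢ | A·x̄ᵢ | A·ȳᵢ
rectangular portion | 6600.00 | 30.00 | 55.00 | 198000.00 | 363000.00
triangular portion | 6050.00 | 96.67 | 36.67 | 584833.33 | 221833.33
Σ | 12650.00 |  |  | 782833.33 | 584833.33
x̄ = 782833.33 / 12650.00 = 61.88 mm
ȳ = 584833.33 / 12650.00 = 46.23 mm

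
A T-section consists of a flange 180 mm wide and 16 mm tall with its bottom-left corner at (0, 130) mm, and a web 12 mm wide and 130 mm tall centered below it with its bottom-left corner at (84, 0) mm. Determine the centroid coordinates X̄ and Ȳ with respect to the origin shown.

X̄ = 90.00 mm, Ȳ = 112.35 mm

Part | A | x̄ᵢ | ȳᵢ | A·x̄ᵢ | A·ȳᵢ
web | 1560.00 | 90.00 | 65.00 | 140400.00 | 101400.00
flange | 2880.00 | 90.00 | 138.00 | 259200.00 | 397440.00
Σ | 4440.00 |  |  | 399600.00 | 498840.00
X̄ = 399600.00 / 4440.00 = 90.00 mm
Ȳ = 498840.00 / 4440.00 = 112.35 mm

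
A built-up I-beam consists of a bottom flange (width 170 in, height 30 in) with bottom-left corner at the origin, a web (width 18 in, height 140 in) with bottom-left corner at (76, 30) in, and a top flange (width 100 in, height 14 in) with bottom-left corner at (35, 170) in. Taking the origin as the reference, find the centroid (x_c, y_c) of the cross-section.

x_c = 85.00 in, y_c = 63.89 in

Part | A | x̄ᵢ | ȳᵢ | A·x̄ᵢ | A·ȳᵢ
bottom flange | 5100.00 | 85.00 | 15.00 | 433500.00 | 76500.00
web | 2520.00 | 85.00 | 100.00 | 214200.00 | 252000.00
top flange | 1400.00 | 85.00 | 177.00 | 119000.00 | 247800.00
Σ | 9020.00 |  |  | 766700.00 | 576300.00
x_c = 766700.00 / 9020.00 = 85.00 in
y_c = 576300.00 / 9020.00 = 63.89 in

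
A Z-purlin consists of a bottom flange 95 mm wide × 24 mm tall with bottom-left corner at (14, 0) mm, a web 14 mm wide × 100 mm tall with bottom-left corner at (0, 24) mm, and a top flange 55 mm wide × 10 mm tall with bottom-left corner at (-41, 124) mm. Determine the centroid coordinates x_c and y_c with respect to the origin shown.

x_c = 33.71 mm, y_c = 47.73 mm

bottom flange: A = 95 × 24 = 2280.00, centroid at (61.50, 12.00).
web: A = 14 × 100 = 1400.00, centroid at (7.00, 74.00).
top flange: A = 55 × 10 = 550.00, centroid at (-13.50, 129.00).
ΣA = 4230.00 mm²
ΣAx_c = (2280.00)(61.50) + (1400.00)(7.00) + (550.00)(-13.50) = 142595.00 mm³
ΣAy_c = (2280.00)(12.00) + (1400.00)(74.00) + (550.00)(129.00) = 201910.00 mm³
x_c = 142595.00 / 4230.00 = 33.71 mm
y_c = 201910.00 / 4230.00 = 47.73 mm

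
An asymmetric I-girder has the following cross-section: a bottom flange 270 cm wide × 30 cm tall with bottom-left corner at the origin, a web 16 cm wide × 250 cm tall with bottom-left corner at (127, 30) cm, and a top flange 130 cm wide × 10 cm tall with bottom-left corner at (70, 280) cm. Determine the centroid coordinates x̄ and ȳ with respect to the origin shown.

x̄ = 135.00 cm, ȳ = 82.99 cm

Part | A | x̄ᵢ | ȳᵢ | A·x̄ᵢ | A·ȳᵢ
bottom flange | 8100.00 | 135.00 | 15.00 | 1093500.00 | 121500.00
web | 4000.00 | 135.00 | 155.00 | 540000.00 | 620000.00
top flange | 1300.00 | 135.00 | 285.00 | 175500.00 | 370500.00
Σ | 13400.00 |  |  | 1809000.00 | 1112000.00
x̄ = 1809000.00 / 13400.00 = 135.00 cm
ȳ = 1112000.00 / 13400.00 = 82.99 cm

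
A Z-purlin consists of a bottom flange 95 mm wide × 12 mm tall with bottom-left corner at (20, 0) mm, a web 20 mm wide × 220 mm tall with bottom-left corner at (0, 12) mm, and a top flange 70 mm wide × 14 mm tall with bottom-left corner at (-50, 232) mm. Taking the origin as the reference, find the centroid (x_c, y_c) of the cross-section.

bottom flange: A = 95 × 12 = 1140.00, centroid at (67.50, 6.00).
web: A = 20 × 220 = 4400.00, centroid at (10.00, 122.00).
top flange: A = 70 × 14 = 980.00, centroid at (-15.00, 239.00).
ΣA = 6520.00 mm²
ΣAx_c = (1140.00)(67.50) + (4400.00)(10.00) + (980.00)(-15.00) = 106250.00 mm³
ΣAy_c = (1140.00)(6.00) + (4400.00)(122.00) + (980.00)(239.00) = 777860.00 mm³
x_c = 106250.00 / 6520.00 = 16.30 mm
y_c = 777860.00 / 6520.00 = 119.30 mm

x_c = 16.30 mm, y_c = 119.30 mm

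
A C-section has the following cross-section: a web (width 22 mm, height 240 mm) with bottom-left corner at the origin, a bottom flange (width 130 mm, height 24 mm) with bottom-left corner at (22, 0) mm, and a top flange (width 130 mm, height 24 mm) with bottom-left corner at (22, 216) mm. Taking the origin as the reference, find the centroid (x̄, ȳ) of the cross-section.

x̄ = 52.17 mm, ȳ = 120.00 mm

web: A = 22 × 240 = 5280.00, centroid at (11.00, 120.00).
bottom flange: A = 130 × 24 = 3120.00, centroid at (87.00, 12.00).
top flange: A = 130 × 24 = 3120.00, centroid at (87.00, 228.00).
ΣA = 11520.00 mm²
ΣAx̄ = (5280.00)(11.00) + (3120.00)(87.00) + (3120.00)(87.00) = 600960.00 mm³
ΣAȳ = (5280.00)(120.00) + (3120.00)(12.00) + (3120.00)(228.00) = 1382400.00 mm³
x̄ = 600960.00 / 11520.00 = 52.17 mm
ȳ = 1382400.00 / 11520.00 = 120.00 mm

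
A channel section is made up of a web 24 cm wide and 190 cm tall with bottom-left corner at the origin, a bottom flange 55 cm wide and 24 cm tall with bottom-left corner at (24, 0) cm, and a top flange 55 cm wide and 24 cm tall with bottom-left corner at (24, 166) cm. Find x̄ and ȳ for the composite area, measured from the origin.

web: A = 24 × 190 = 4560.00, centroid at (12.00, 95.00).
bottom flange: A = 55 × 24 = 1320.00, centroid at (51.50, 12.00).
top flange: A = 55 × 24 = 1320.00, centroid at (51.50, 178.00).
ΣA = 7200.00 cm²
ΣAx̄ = (4560.00)(12.00) + (1320.00)(51.50) + (1320.00)(51.50) = 190680.00 cm³
ΣAȳ = (4560.00)(95.00) + (1320.00)(12.00) + (1320.00)(178.00) = 684000.00 cm³
x̄ = 190680.00 / 7200.00 = 26.48 cm
ȳ = 684000.00 / 7200.00 = 95.00 cm

x̄ = 26.48 cm, ȳ = 95.00 cm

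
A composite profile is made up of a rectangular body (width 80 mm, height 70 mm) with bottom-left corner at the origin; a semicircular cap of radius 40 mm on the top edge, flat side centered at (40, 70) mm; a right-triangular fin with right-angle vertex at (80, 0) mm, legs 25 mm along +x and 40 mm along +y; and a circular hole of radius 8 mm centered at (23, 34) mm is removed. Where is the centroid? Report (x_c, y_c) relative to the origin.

Part | A | x̄ᵢ | ȳᵢ | A·x̄ᵢ | A·ȳᵢ
rectangular body | 5600.00 | 40.00 | 35.00 | 224000.00 | 196000.00
semicircular top | 2513.27 | 40.00 | 86.98 | 100530.96 | 218595.86
triangular fin | 500.00 | 88.33 | 13.33 | 44166.67 | 6666.67
hole | -201.06 | 23.00 | 34.00 | -4624.42 | -6836.11
Σ | 8412.21 |  |  | 364073.21 | 414426.42
x_c = 364073.21 / 8412.21 = 43.28 mm
y_c = 414426.42 / 8412.21 = 49.26 mm

x_c = 43.28 mm, y_c = 49.26 mm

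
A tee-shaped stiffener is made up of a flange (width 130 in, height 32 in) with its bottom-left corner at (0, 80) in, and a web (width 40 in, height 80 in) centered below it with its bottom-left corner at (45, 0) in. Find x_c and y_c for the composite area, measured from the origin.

x_c = 65.00 in, y_c = 71.65 in

web: A = 40 × 80 = 3200.00, centroid at (65.00, 40.00).
flange: A = 130 × 32 = 4160.00, centroid at (65.00, 96.00).
ΣA = 7360.00 in², ΣAx_c = 478400.00 in³, ΣAy_c = 527360.00 in³.
x_c = 478400.00/7360.00 = 65.00 in; y_c = 527360.00/7360.00 = 71.65 in.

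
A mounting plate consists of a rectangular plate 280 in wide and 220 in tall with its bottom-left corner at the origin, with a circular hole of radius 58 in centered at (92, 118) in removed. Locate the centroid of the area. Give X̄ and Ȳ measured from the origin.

plate: A = 280 × 220 = 61600.00, centroid at (140.00, 110.00).
hole: A = −π·58² = -10568.32, centroid at (92.00, 118.00).
ΣA = 51031.68 in², ΣAX̄ = 7651714.77 in³, ΣAȲ = 5528938.51 in³.
X̄ = 7651714.77/51031.68 = 149.94 in; Ȳ = 5528938.51/51031.68 = 108.34 in.

X̄ = 149.94 in, Ȳ = 108.34 in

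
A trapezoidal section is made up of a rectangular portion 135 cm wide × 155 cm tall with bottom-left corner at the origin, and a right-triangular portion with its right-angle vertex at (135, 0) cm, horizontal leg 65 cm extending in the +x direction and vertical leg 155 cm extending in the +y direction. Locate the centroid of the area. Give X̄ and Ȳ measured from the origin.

X̄ = 84.80 cm, Ȳ = 72.49 cm

rectangular portion: A = 135 × 155 = 20925.00, centroid at (67.50, 77.50).
triangular portion: A = ½·65·155 = 5037.50, centroid at (156.67, 51.67).
ΣA = 25962.50 cm², ΣAX̄ = 2201645.83 cm³, ΣAȲ = 1881958.33 cm³.
X̄ = 2201645.83/25962.50 = 84.80 cm; Ȳ = 1881958.33/25962.50 = 72.49 cm.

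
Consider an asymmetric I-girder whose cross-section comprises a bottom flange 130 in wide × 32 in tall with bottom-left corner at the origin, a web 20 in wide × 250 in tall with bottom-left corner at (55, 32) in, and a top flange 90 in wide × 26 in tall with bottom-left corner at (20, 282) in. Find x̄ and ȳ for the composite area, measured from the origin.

bottom flange: A = 130 × 32 = 4160.00, centroid at (65.00, 16.00).
web: A = 20 × 250 = 5000.00, centroid at (65.00, 157.00).
top flange: A = 90 × 26 = 2340.00, centroid at (65.00, 295.00).
ΣA = 11500.00 in²
ΣAx̄ = (4160.00)(65.00) + (5000.00)(65.00) + (2340.00)(65.00) = 747500.00 in³
ΣAȳ = (4160.00)(16.00) + (5000.00)(157.00) + (2340.00)(295.00) = 1541860.00 in³
x̄ = 747500.00 / 11500.00 = 65.00 in
ȳ = 1541860.00 / 11500.00 = 134.07 in

x̄ = 65.00 in, ȳ = 134.07 in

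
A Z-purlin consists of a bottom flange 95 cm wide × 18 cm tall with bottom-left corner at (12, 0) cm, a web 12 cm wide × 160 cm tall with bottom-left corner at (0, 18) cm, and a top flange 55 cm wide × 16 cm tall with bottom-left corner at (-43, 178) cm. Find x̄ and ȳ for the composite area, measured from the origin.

Part | A | x̄ᵢ | ȳᵢ | A·x̄ᵢ | A·ȳᵢ
bottom flange | 1710.00 | 59.50 | 9.00 | 101745.00 | 15390.00
web | 1920.00 | 6.00 | 98.00 | 11520.00 | 188160.00
top flange | 880.00 | -15.50 | 186.00 | -13640.00 | 163680.00
Σ | 4510.00 |  |  | 99625.00 | 367230.00
x̄ = 99625.00 / 4510.00 = 22.09 cm
ȳ = 367230.00 / 4510.00 = 81.43 cm

x̄ = 22.09 cm, ȳ = 81.43 cm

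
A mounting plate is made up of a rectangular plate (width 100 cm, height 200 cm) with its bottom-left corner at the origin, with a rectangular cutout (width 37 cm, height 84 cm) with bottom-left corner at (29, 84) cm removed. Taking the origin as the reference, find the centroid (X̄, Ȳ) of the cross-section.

X̄ = 50.46 cm, Ȳ = 95.22 cm

plate: A = 100 × 200 = 20000.00, centroid at (50.00, 100.00).
hole: A = −(37 × 84) = -3108.00, centroid at (47.50, 126.00).
ΣA = 16892.00 cm², ΣAX̄ = 852370.00 cm³, ΣAȲ = 1608392.00 cm³.
X̄ = 852370.00/16892.00 = 50.46 cm; Ȳ = 1608392.00/16892.00 = 95.22 cm.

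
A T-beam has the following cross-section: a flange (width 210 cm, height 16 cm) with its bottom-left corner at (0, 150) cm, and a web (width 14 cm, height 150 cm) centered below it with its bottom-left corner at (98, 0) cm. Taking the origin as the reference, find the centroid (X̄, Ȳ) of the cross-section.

Part | A | x̄ᵢ | ȳᵢ | A·x̄ᵢ | A·ȳᵢ
web | 2100.00 | 105.00 | 75.00 | 220500.00 | 157500.00
flange | 3360.00 | 105.00 | 158.00 | 352800.00 | 530880.00
Σ | 5460.00 |  |  | 573300.00 | 688380.00
X̄ = 573300.00 / 5460.00 = 105.00 cm
Ȳ = 688380.00 / 5460.00 = 126.08 cm

X̄ = 105.00 cm, Ȳ = 126.08 cm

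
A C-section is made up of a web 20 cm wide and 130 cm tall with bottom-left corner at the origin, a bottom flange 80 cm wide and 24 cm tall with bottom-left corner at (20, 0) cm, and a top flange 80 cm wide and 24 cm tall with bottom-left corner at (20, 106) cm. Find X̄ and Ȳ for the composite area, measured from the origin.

X̄ = 39.81 cm, Ȳ = 65.00 cm

web: A = 20 × 130 = 2600.00, centroid at (10.00, 65.00).
bottom flange: A = 80 × 24 = 1920.00, centroid at (60.00, 12.00).
top flange: A = 80 × 24 = 1920.00, centroid at (60.00, 118.00).
ΣA = 6440.00 cm²
ΣAX̄ = (2600.00)(10.00) + (1920.00)(60.00) + (1920.00)(60.00) = 256400.00 cm³
ΣAȲ = (2600.00)(65.00) + (1920.00)(12.00) + (1920.00)(118.00) = 418600.00 cm³
X̄ = 256400.00 / 6440.00 = 39.81 cm
Ȳ = 418600.00 / 6440.00 = 65.00 cm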